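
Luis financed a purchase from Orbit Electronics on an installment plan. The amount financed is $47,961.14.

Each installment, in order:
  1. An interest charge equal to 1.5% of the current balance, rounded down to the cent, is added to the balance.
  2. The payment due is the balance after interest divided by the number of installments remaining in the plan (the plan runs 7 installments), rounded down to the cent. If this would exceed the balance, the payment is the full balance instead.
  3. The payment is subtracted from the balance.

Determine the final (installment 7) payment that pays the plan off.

Installment 1: opening $47,961.14; interest $719.41 → $48,680.55; payment $6,954.36; balance $41,726.19
Installment 2: opening $41,726.19; interest $625.89 → $42,352.08; payment $7,058.68; balance $35,293.40
Installment 3: opening $35,293.40; interest $529.40 → $35,822.80; payment $7,164.56; balance $28,658.24
Installment 4: opening $28,658.24; interest $429.87 → $29,088.11; payment $7,272.02; balance $21,816.09
Installment 5: opening $21,816.09; interest $327.24 → $22,143.33; payment $7,381.11; balance $14,762.22
Installment 6: opening $14,762.22; interest $221.43 → $14,983.65; payment $7,491.82; balance $7,491.83
Installment 7: opening $7,491.83; interest $112.37 → $7,604.20; payment $7,604.20; balance $0.00

$7,604.20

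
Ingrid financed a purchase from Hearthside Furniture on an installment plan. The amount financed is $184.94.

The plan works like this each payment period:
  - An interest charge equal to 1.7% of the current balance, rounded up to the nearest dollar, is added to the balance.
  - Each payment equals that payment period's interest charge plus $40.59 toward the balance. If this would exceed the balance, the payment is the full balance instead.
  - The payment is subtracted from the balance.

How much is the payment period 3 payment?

$42.59

Payment period 1: $184.94 +$4.00 interest = $188.94; pay $44.59 → $144.35
Payment period 2: $144.35 +$3.00 interest = $147.35; pay $43.59 → $103.76
Payment period 3: $103.76 +$2.00 interest = $105.76; pay $42.59 → $63.17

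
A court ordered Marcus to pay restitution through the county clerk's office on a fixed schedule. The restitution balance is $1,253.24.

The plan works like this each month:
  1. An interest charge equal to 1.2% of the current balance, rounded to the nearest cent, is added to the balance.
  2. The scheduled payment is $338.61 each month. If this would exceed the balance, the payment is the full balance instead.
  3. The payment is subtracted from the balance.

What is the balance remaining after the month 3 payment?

Month 1: $1,253.24 +$15.04 interest = $1,268.28; pay $338.61 → $929.67
Month 2: $929.67 +$11.16 interest = $940.83; pay $338.61 → $602.22
Month 3: $602.22 +$7.23 interest = $609.45; pay $338.61 → $270.84

$270.84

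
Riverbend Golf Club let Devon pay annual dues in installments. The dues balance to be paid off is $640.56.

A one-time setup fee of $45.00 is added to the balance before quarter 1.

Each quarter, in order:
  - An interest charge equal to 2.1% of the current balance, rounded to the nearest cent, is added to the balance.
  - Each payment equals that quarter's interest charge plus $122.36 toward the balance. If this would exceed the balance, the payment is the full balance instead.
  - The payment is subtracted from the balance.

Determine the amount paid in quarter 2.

$134.19

Quarter 1: $685.56 +$14.40 interest = $699.96; pay $136.76 → $563.20
Quarter 2: $563.20 +$11.83 interest = $575.03; pay $134.19 → $440.84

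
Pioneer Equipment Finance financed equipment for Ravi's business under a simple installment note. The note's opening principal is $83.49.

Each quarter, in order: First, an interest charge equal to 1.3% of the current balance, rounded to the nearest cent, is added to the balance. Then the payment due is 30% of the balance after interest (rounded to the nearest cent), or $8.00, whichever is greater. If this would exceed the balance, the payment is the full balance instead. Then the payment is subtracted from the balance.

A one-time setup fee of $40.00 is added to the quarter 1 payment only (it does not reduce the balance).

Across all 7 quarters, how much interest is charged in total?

$3.31

Quarter 1: opening $83.49; interest $1.09 → $84.58; payment $25.37 (+ $40.00 fee); balance $59.21
Quarter 2: opening $59.21; interest $0.77 → $59.98; payment $17.99; balance $41.99
Quarter 3: opening $41.99; interest $0.55 → $42.54; payment $12.76; balance $29.78
Quarter 4: opening $29.78; interest $0.39 → $30.17; payment $9.05; balance $21.12
Quarter 5: opening $21.12; interest $0.27 → $21.39; payment $8.00; balance $13.39
Quarter 6: opening $13.39; interest $0.17 → $13.56; payment $8.00; balance $5.56
Quarter 7: opening $5.56; interest $0.07 → $5.63; payment $5.63; balance $0.00
Total interest: $1.09 + $0.77 + $0.55 + $0.39 + $0.27 + $0.17 + $0.07 = $3.31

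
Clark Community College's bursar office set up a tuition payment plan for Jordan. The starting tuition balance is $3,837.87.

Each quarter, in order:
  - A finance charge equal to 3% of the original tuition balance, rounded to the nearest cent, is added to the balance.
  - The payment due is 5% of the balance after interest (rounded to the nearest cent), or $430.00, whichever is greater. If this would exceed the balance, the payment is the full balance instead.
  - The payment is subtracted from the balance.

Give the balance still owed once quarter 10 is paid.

$689.27

Quarter 1: opening $3,837.87; interest $115.14 → $3,953.01; payment $430.00; balance $3,523.01
Quarter 2: opening $3,523.01; interest $115.14 → $3,638.15; payment $430.00; balance $3,208.15
Quarter 3: opening $3,208.15; interest $115.14 → $3,323.29; payment $430.00; balance $2,893.29
Quarter 4: opening $2,893.29; interest $115.14 → $3,008.43; payment $430.00; balance $2,578.43
Quarter 5: opening $2,578.43; interest $115.14 → $2,693.57; payment $430.00; balance $2,263.57
Quarter 6: opening $2,263.57; interest $115.14 → $2,378.71; payment $430.00; balance $1,948.71
Quarter 7: opening $1,948.71; interest $115.14 → $2,063.85; payment $430.00; balance $1,633.85
Quarter 8: opening $1,633.85; interest $115.14 → $1,748.99; payment $430.00; balance $1,318.99
Quarter 9: opening $1,318.99; interest $115.14 → $1,434.13; payment $430.00; balance $1,004.13
Quarter 10: opening $1,004.13; interest $115.14 → $1,119.27; payment $430.00; balance $689.27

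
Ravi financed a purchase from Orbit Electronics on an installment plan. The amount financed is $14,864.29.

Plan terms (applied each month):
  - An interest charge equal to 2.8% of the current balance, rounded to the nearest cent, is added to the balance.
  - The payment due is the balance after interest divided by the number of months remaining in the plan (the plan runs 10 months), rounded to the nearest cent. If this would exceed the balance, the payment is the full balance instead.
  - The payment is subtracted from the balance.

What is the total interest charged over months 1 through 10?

$2,492.59

Month 1: $14,864.29 +$416.20 interest = $15,280.49; pay $1,528.05 → $13,752.44
Month 2: $13,752.44 +$385.07 interest = $14,137.51; pay $1,570.83 → $12,566.68
Month 3: $12,566.68 +$351.87 interest = $12,918.55; pay $1,614.82 → $11,303.73
Month 4: $11,303.73 +$316.50 interest = $11,620.23; pay $1,660.03 → $9,960.20
Month 5: $9,960.20 +$278.89 interest = $10,239.09; pay $1,706.52 → $8,532.57
Month 6: $8,532.57 +$238.91 interest = $8,771.48; pay $1,754.30 → $7,017.18
Month 7: $7,017.18 +$196.48 interest = $7,213.66; pay $1,803.42 → $5,410.24
Month 8: $5,410.24 +$151.49 interest = $5,561.73; pay $1,853.91 → $3,707.82
Month 9: $3,707.82 +$103.82 interest = $3,811.64; pay $1,905.82 → $1,905.82
Month 10: $1,905.82 +$53.36 interest = $1,959.18; pay $1,959.18 → $0.00
Total interest: $416.20 + $385.07 + $351.87 + $316.50 + $278.89 + $238.91 + $196.48 + $151.49 + $103.82 + $53.36 = $2,492.59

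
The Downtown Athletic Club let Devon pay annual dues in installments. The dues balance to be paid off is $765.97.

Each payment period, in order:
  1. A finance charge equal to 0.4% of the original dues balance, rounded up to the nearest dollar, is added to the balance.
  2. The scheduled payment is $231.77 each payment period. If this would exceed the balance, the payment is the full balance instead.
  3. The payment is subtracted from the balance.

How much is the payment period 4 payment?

$86.66

# | Opening | Interest | Payment | End bal
1 | $765.97 | $4.00 | $231.77 | $538.20
2 | $538.20 | $4.00 | $231.77 | $310.43
3 | $310.43 | $4.00 | $231.77 | $82.66
4 | $82.66 | $4.00 | $86.66 | $0.00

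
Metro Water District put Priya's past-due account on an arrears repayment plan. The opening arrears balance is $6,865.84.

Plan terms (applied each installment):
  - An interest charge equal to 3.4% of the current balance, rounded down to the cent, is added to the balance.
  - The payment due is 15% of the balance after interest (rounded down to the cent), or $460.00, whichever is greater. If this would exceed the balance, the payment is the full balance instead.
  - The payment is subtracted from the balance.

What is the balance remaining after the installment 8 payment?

Installment 1: opening $6,865.84; interest $233.43 → $7,099.27; payment $1,064.89; balance $6,034.38
Installment 2: opening $6,034.38; interest $205.16 → $6,239.54; payment $935.93; balance $5,303.61
Installment 3: opening $5,303.61; interest $180.32 → $5,483.93; payment $822.58; balance $4,661.35
Installment 4: opening $4,661.35; interest $158.48 → $4,819.83; payment $722.97; balance $4,096.86
Installment 5: opening $4,096.86; interest $139.29 → $4,236.15; payment $635.42; balance $3,600.73
Installment 6: opening $3,600.73; interest $122.42 → $3,723.15; payment $558.47; balance $3,164.68
Installment 7: opening $3,164.68; interest $107.59 → $3,272.27; payment $490.84; balance $2,781.43
Installment 8: opening $2,781.43; interest $94.56 → $2,875.99; payment $460.00; balance $2,415.99

$2,415.99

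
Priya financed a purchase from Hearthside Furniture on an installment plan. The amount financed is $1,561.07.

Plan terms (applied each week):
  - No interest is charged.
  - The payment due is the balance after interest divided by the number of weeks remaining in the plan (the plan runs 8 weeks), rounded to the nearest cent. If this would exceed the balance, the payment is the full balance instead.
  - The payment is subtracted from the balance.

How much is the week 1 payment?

# | Opening | Payment | End bal
1 | $1,561.07 | $195.13 | $1,365.94

$195.13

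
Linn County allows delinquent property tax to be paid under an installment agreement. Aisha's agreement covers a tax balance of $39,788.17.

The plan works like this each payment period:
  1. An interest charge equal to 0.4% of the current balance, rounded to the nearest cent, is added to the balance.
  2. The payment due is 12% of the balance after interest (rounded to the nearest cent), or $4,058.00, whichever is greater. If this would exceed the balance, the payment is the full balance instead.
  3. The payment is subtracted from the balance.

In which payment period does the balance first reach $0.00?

10

Payment period 1: opening $39,788.17; interest $159.15 → $39,947.32; payment $4,793.68; balance $35,153.64
Payment period 2: opening $35,153.64; interest $140.61 → $35,294.25; payment $4,235.31; balance $31,058.94
Payment period 3: opening $31,058.94; interest $124.24 → $31,183.18; payment $4,058.00; balance $27,125.18
Payment period 4: opening $27,125.18; interest $108.50 → $27,233.68; payment $4,058.00; balance $23,175.68
Payment period 5: opening $23,175.68; interest $92.70 → $23,268.38; payment $4,058.00; balance $19,210.38
Payment period 6: opening $19,210.38; interest $76.84 → $19,287.22; payment $4,058.00; balance $15,229.22
Payment period 7: opening $15,229.22; interest $60.92 → $15,290.14; payment $4,058.00; balance $11,232.14
Payment period 8: opening $11,232.14; interest $44.93 → $11,277.07; payment $4,058.00; balance $7,219.07
Payment period 9: opening $7,219.07; interest $28.88 → $7,247.95; payment $4,058.00; balance $3,189.95
Payment period 10: opening $3,189.95; interest $12.76 → $3,202.71; payment $3,202.71; balance $0.00
Balance reaches $0.00 in payment period 10.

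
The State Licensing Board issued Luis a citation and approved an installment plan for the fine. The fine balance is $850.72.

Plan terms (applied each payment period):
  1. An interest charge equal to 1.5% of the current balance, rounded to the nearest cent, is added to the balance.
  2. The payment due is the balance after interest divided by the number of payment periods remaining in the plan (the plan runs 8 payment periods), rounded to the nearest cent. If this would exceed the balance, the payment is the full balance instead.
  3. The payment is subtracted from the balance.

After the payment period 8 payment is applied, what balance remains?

$0.00

Payment period 1: opening $850.72; interest $12.76 → $863.48; payment $107.94; balance $755.54
Payment period 2: opening $755.54; interest $11.33 → $766.87; payment $109.55; balance $657.32
Payment period 3: opening $657.32; interest $9.86 → $667.18; payment $111.20; balance $555.98
Payment period 4: opening $555.98; interest $8.34 → $564.32; payment $112.86; balance $451.46
Payment period 5: opening $451.46; interest $6.77 → $458.23; payment $114.56; balance $343.67
Payment period 6: opening $343.67; interest $5.16 → $348.83; payment $116.28; balance $232.55
Payment period 7: opening $232.55; interest $3.49 → $236.04; payment $118.02; balance $118.02
Payment period 8: opening $118.02; interest $1.77 → $119.79; payment $119.79; balance $0.00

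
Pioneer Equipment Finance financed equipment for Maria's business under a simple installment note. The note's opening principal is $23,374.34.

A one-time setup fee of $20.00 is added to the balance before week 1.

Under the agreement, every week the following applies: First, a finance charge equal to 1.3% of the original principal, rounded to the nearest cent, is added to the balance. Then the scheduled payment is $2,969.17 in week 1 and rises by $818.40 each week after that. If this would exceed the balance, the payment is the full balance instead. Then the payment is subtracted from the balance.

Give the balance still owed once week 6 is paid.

# | Opening | Interest | Payment | End bal
1 | $23,394.34 | $303.87 | $2,969.17 | $20,729.04
2 | $20,729.04 | $303.87 | $3,787.57 | $17,245.34
3 | $17,245.34 | $303.87 | $4,605.97 | $12,943.24
4 | $12,943.24 | $303.87 | $5,424.37 | $7,822.74
5 | $7,822.74 | $303.87 | $6,242.77 | $1,883.84
6 | $1,883.84 | $303.87 | $2,187.71 | $0.00

$0.00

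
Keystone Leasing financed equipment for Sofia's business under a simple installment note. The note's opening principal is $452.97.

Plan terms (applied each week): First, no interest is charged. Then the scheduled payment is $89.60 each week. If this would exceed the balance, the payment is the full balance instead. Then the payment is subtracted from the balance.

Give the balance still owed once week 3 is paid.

$184.17

Week 1: $452.97 − $89.60 → $363.37
Week 2: $363.37 − $89.60 → $273.77
Week 3: $273.77 − $89.60 → $184.17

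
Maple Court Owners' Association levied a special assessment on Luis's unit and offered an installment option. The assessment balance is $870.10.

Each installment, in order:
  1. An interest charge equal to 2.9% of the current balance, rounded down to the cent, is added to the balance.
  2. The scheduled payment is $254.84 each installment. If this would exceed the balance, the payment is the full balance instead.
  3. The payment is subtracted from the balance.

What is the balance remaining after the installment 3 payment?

$161.10

# | Opening | Interest | Payment | End bal
1 | $870.10 | $25.23 | $254.84 | $640.49
2 | $640.49 | $18.57 | $254.84 | $404.22
3 | $404.22 | $11.72 | $254.84 | $161.10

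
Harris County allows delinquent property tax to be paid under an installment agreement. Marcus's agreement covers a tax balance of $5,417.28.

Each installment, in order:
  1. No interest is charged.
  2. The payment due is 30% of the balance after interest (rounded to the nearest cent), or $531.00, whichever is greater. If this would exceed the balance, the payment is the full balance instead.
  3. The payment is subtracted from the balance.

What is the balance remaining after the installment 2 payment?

Installment 1: opening $5,417.28; payment $1,625.18; balance $3,792.10
Installment 2: opening $3,792.10; payment $1,137.63; balance $2,654.47

$2,654.47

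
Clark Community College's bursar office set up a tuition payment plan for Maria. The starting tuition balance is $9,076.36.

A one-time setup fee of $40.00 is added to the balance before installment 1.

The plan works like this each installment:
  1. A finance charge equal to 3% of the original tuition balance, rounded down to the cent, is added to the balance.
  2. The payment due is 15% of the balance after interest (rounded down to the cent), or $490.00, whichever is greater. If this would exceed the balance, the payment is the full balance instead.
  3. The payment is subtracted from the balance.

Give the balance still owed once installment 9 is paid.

Installment 1: $9,116.36 +$272.29 interest = $9,388.65; pay $1,408.29 → $7,980.36
Installment 2: $7,980.36 +$272.29 interest = $8,252.65; pay $1,237.89 → $7,014.76
Installment 3: $7,014.76 +$272.29 interest = $7,287.05; pay $1,093.05 → $6,194.00
Installment 4: $6,194.00 +$272.29 interest = $6,466.29; pay $969.94 → $5,496.35
Installment 5: $5,496.35 +$272.29 interest = $5,768.64; pay $865.29 → $4,903.35
Installment 6: $4,903.35 +$272.29 interest = $5,175.64; pay $776.34 → $4,399.30
Installment 7: $4,399.30 +$272.29 interest = $4,671.59; pay $700.73 → $3,970.86
Installment 8: $3,970.86 +$272.29 interest = $4,243.15; pay $636.47 → $3,606.68
Installment 9: $3,606.68 +$272.29 interest = $3,878.97; pay $581.84 → $3,297.13

$3,297.13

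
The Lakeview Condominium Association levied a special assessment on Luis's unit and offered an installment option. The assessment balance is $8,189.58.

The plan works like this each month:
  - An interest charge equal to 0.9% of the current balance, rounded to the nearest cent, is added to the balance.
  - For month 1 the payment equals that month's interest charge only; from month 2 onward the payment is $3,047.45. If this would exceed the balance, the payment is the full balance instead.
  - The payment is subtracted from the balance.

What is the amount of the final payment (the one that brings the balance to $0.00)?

$2,235.27

Month 1: $8,189.58 +$73.71 interest = $8,263.29; pay $73.71 → $8,189.58
Month 2: $8,189.58 +$73.71 interest = $8,263.29; pay $3,047.45 → $5,215.84
Month 3: $5,215.84 +$46.94 interest = $5,262.78; pay $3,047.45 → $2,215.33
Month 4: $2,215.33 +$19.94 interest = $2,235.27; pay $2,235.27 → $0.00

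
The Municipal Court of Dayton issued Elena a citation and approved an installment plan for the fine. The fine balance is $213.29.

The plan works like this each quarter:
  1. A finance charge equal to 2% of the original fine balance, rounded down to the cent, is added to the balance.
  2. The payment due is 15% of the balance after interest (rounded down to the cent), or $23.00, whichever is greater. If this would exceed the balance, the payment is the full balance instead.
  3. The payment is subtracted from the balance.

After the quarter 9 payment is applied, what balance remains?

$27.87

Quarter 1: $213.29 +$4.26 interest = $217.55; pay $32.63 → $184.92
Quarter 2: $184.92 +$4.26 interest = $189.18; pay $28.37 → $160.81
Quarter 3: $160.81 +$4.26 interest = $165.07; pay $24.76 → $140.31
Quarter 4: $140.31 +$4.26 interest = $144.57; pay $23.00 → $121.57
Quarter 5: $121.57 +$4.26 interest = $125.83; pay $23.00 → $102.83
Quarter 6: $102.83 +$4.26 interest = $107.09; pay $23.00 → $84.09
Quarter 7: $84.09 +$4.26 interest = $88.35; pay $23.00 → $65.35
Quarter 8: $65.35 +$4.26 interest = $69.61; pay $23.00 → $46.61
Quarter 9: $46.61 +$4.26 interest = $50.87; pay $23.00 → $27.87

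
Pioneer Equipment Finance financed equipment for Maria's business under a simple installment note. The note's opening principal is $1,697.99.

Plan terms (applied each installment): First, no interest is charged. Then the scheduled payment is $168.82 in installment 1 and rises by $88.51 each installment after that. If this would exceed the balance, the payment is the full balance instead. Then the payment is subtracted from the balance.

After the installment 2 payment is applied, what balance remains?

Installment 1: $1,697.99 − $168.82 → $1,529.17
Installment 2: $1,529.17 − $257.33 → $1,271.84

$1,271.84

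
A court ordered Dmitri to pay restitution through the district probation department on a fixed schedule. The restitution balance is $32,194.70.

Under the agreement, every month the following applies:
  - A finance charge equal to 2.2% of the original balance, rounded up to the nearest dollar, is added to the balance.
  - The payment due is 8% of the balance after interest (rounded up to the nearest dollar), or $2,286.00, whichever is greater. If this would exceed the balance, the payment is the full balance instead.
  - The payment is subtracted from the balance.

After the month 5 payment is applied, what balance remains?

$23,718.70

Month 1: opening $32,194.70; interest $709.00 → $32,903.70; payment $2,633.00; balance $30,270.70
Month 2: opening $30,270.70; interest $709.00 → $30,979.70; payment $2,479.00; balance $28,500.70
Month 3: opening $28,500.70; interest $709.00 → $29,209.70; payment $2,337.00; balance $26,872.70
Month 4: opening $26,872.70; interest $709.00 → $27,581.70; payment $2,286.00; balance $25,295.70
Month 5: opening $25,295.70; interest $709.00 → $26,004.70; payment $2,286.00; balance $23,718.70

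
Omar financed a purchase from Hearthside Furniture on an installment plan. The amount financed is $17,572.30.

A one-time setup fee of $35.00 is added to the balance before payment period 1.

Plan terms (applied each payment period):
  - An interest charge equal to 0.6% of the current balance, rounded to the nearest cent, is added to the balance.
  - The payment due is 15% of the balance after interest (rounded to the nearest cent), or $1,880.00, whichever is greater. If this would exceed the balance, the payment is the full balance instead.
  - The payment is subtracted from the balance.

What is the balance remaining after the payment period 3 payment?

Payment period 1: opening $17,607.30; interest $105.64 → $17,712.94; payment $2,656.94; balance $15,056.00
Payment period 2: opening $15,056.00; interest $90.34 → $15,146.34; payment $2,271.95; balance $12,874.39
Payment period 3: opening $12,874.39; interest $77.25 → $12,951.64; payment $1,942.75; balance $11,008.89

$11,008.89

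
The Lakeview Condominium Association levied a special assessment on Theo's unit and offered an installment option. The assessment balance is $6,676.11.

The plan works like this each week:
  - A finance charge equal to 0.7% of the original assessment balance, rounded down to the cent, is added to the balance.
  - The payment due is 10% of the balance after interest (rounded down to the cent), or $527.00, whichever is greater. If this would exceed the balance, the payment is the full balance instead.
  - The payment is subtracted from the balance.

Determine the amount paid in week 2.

# | Opening | Interest | Payment | End bal
1 | $6,676.11 | $46.73 | $672.28 | $6,050.56
2 | $6,050.56 | $46.73 | $609.72 | $5,487.57

$609.72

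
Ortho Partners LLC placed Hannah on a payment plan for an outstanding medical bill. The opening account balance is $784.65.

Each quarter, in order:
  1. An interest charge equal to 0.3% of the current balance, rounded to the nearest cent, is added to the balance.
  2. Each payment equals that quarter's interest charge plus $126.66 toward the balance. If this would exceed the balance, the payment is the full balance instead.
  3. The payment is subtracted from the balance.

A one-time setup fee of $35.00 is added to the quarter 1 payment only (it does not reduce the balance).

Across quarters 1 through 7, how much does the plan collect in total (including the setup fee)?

Quarter 1: opening $784.65; interest $2.35 → $787.00; payment $129.01 (+ $35.00 fee); balance $657.99
Quarter 2: opening $657.99; interest $1.97 → $659.96; payment $128.63; balance $531.33
Quarter 3: opening $531.33; interest $1.59 → $532.92; payment $128.25; balance $404.67
Quarter 4: opening $404.67; interest $1.21 → $405.88; payment $127.87; balance $278.01
Quarter 5: opening $278.01; interest $0.83 → $278.84; payment $127.49; balance $151.35
Quarter 6: opening $151.35; interest $0.45 → $151.80; payment $127.11; balance $24.69
Quarter 7: opening $24.69; interest $0.07 → $24.76; payment $24.76; balance $0.00
Total paid: $828.12

$828.12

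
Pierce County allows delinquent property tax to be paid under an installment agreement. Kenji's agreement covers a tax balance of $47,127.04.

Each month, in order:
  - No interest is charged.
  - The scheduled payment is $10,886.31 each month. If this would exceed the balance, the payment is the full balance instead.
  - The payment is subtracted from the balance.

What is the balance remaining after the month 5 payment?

Month 1: $47,127.04 − $10,886.31 → $36,240.73
Month 2: $36,240.73 − $10,886.31 → $25,354.42
Month 3: $25,354.42 − $10,886.31 → $14,468.11
Month 4: $14,468.11 − $10,886.31 → $3,581.80
Month 5: $3,581.80 − $3,581.80 → $0.00

$0.00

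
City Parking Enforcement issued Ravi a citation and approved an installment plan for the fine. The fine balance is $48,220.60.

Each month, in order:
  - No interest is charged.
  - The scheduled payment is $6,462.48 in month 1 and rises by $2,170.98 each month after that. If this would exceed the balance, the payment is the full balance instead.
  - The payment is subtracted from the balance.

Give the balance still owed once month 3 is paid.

$22,320.22

Month 1: $48,220.60 − $6,462.48 → $41,758.12
Month 2: $41,758.12 − $8,633.46 → $33,124.66
Month 3: $33,124.66 − $10,804.44 → $22,320.22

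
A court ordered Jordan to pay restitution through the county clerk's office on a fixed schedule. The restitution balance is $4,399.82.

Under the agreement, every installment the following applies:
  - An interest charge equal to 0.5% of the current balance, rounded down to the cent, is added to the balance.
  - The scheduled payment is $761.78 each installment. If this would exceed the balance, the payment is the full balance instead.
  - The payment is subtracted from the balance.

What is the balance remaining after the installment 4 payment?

Installment 1: opening $4,399.82; interest $21.99 → $4,421.81; payment $761.78; balance $3,660.03
Installment 2: opening $3,660.03; interest $18.30 → $3,678.33; payment $761.78; balance $2,916.55
Installment 3: opening $2,916.55; interest $14.58 → $2,931.13; payment $761.78; balance $2,169.35
Installment 4: opening $2,169.35; interest $10.84 → $2,180.19; payment $761.78; balance $1,418.41

$1,418.41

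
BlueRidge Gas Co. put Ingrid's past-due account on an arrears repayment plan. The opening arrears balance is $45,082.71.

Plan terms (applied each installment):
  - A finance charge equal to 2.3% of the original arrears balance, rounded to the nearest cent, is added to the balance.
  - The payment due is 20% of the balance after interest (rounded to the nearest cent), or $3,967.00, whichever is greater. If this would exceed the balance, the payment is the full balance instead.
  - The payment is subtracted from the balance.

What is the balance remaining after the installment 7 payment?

Installment 1: $45,082.71 +$1,036.90 interest = $46,119.61; pay $9,223.92 → $36,895.69
Installment 2: $36,895.69 +$1,036.90 interest = $37,932.59; pay $7,586.52 → $30,346.07
Installment 3: $30,346.07 +$1,036.90 interest = $31,382.97; pay $6,276.59 → $25,106.38
Installment 4: $25,106.38 +$1,036.90 interest = $26,143.28; pay $5,228.66 → $20,914.62
Installment 5: $20,914.62 +$1,036.90 interest = $21,951.52; pay $4,390.30 → $17,561.22
Installment 6: $17,561.22 +$1,036.90 interest = $18,598.12; pay $3,967.00 → $14,631.12
Installment 7: $14,631.12 +$1,036.90 interest = $15,668.02; pay $3,967.00 → $11,701.02

$11,701.02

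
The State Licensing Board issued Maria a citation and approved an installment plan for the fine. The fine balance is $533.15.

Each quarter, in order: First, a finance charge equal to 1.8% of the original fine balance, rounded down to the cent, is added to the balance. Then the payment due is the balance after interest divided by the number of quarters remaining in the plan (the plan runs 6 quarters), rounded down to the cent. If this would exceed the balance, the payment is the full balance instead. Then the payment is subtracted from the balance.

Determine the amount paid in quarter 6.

$112.36

Quarter 1: opening $533.15; interest $9.59 → $542.74; payment $90.45; balance $452.29
Quarter 2: opening $452.29; interest $9.59 → $461.88; payment $92.37; balance $369.51
Quarter 3: opening $369.51; interest $9.59 → $379.10; payment $94.77; balance $284.33
Quarter 4: opening $284.33; interest $9.59 → $293.92; payment $97.97; balance $195.95
Quarter 5: opening $195.95; interest $9.59 → $205.54; payment $102.77; balance $102.77
Quarter 6: opening $102.77; interest $9.59 → $112.36; payment $112.36; balance $0.00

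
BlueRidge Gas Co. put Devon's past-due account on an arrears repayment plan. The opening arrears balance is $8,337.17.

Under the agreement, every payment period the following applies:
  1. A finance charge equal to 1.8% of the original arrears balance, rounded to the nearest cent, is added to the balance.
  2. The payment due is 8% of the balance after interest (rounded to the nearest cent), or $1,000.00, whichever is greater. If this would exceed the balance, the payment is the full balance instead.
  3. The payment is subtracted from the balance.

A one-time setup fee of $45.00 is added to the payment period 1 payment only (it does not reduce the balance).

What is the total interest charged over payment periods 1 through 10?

Payment period 1: $8,337.17 +$150.07 interest = $8,487.24; pay $1,000.00 (+ $45.00 fee) → $7,487.24
Payment period 2: $7,487.24 +$150.07 interest = $7,637.31; pay $1,000.00 → $6,637.31
Payment period 3: $6,637.31 +$150.07 interest = $6,787.38; pay $1,000.00 → $5,787.38
Payment period 4: $5,787.38 +$150.07 interest = $5,937.45; pay $1,000.00 → $4,937.45
Payment period 5: $4,937.45 +$150.07 interest = $5,087.52; pay $1,000.00 → $4,087.52
Payment period 6: $4,087.52 +$150.07 interest = $4,237.59; pay $1,000.00 → $3,237.59
Payment period 7: $3,237.59 +$150.07 interest = $3,387.66; pay $1,000.00 → $2,387.66
Payment period 8: $2,387.66 +$150.07 interest = $2,537.73; pay $1,000.00 → $1,537.73
Payment period 9: $1,537.73 +$150.07 interest = $1,687.80; pay $1,000.00 → $687.80
Payment period 10: $687.80 +$150.07 interest = $837.87; pay $837.87 → $0.00
Total interest: $150.07 + $150.07 + $150.07 + $150.07 + $150.07 + $150.07 + $150.07 + $150.07 + $150.07 + $150.07 = $1,500.70

$1,500.70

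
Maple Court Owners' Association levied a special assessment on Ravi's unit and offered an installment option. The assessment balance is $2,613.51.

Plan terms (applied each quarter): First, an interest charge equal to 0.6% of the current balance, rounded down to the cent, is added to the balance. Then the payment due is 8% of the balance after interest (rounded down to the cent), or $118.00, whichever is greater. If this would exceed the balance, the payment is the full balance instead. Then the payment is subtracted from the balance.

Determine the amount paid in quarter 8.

Quarter 1: opening $2,613.51; interest $15.68 → $2,629.19; payment $210.33; balance $2,418.86
Quarter 2: opening $2,418.86; interest $14.51 → $2,433.37; payment $194.66; balance $2,238.71
Quarter 3: opening $2,238.71; interest $13.43 → $2,252.14; payment $180.17; balance $2,071.97
Quarter 4: opening $2,071.97; interest $12.43 → $2,084.40; payment $166.75; balance $1,917.65
Quarter 5: opening $1,917.65; interest $11.50 → $1,929.15; payment $154.33; balance $1,774.82
Quarter 6: opening $1,774.82; interest $10.64 → $1,785.46; payment $142.83; balance $1,642.63
Quarter 7: opening $1,642.63; interest $9.85 → $1,652.48; payment $132.19; balance $1,520.29
Quarter 8: opening $1,520.29; interest $9.12 → $1,529.41; payment $122.35; balance $1,407.06

$122.35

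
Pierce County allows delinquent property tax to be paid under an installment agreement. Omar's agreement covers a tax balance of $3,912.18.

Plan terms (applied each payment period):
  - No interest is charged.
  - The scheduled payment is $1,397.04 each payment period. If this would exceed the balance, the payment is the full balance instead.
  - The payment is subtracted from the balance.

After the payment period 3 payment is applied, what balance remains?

Payment period 1: opening $3,912.18; payment $1,397.04; balance $2,515.14
Payment period 2: opening $2,515.14; payment $1,397.04; balance $1,118.10
Payment period 3: opening $1,118.10; payment $1,118.10; balance $0.00

$0.00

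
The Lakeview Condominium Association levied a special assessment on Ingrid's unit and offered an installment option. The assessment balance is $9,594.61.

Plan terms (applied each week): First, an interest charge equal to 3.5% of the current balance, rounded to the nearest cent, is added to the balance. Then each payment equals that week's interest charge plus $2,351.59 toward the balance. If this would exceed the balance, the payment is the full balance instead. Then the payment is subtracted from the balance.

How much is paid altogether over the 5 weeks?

$10,450.61

Week 1: opening $9,594.61; interest $335.81 → $9,930.42; payment $2,687.40; balance $7,243.02
Week 2: opening $7,243.02; interest $253.51 → $7,496.53; payment $2,605.10; balance $4,891.43
Week 3: opening $4,891.43; interest $171.20 → $5,062.63; payment $2,522.79; balance $2,539.84
Week 4: opening $2,539.84; interest $88.89 → $2,628.73; payment $2,440.48; balance $188.25
Week 5: opening $188.25; interest $6.59 → $194.84; payment $194.84; balance $0.00
Total paid: $10,450.61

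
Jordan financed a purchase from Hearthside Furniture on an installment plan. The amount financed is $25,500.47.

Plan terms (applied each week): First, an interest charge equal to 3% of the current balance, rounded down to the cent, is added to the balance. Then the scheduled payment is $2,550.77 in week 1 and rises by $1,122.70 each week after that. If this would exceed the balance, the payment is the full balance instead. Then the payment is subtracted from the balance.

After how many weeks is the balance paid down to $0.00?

Week 1: $25,500.47 +$765.01 interest = $26,265.48; pay $2,550.77 → $23,714.71
Week 2: $23,714.71 +$711.44 interest = $24,426.15; pay $3,673.47 → $20,752.68
Week 3: $20,752.68 +$622.58 interest = $21,375.26; pay $4,796.17 → $16,579.09
Week 4: $16,579.09 +$497.37 interest = $17,076.46; pay $5,918.87 → $11,157.59
Week 5: $11,157.59 +$334.72 interest = $11,492.31; pay $7,041.57 → $4,450.74
Week 6: $4,450.74 +$133.52 interest = $4,584.26; pay $4,584.26 → $0.00
Balance reaches $0.00 in week 6.

6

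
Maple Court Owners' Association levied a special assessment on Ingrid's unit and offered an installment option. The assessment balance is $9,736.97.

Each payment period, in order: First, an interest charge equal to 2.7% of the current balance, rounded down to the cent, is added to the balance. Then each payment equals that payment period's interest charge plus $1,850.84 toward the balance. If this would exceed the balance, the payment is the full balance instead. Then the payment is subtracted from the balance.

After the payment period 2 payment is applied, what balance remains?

# | Opening | Interest | Payment | End bal
1 | $9,736.97 | $262.89 | $2,113.73 | $7,886.13
2 | $7,886.13 | $212.92 | $2,063.76 | $6,035.29

$6,035.29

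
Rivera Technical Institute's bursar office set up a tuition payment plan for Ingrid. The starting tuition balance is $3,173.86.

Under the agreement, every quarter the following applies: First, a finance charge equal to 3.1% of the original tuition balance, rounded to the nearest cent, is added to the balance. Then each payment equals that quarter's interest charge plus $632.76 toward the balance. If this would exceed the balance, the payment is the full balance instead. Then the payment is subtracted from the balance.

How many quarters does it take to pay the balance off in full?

6

Quarter 1: $3,173.86 +$98.39 interest = $3,272.25; pay $731.15 → $2,541.10
Quarter 2: $2,541.10 +$98.39 interest = $2,639.49; pay $731.15 → $1,908.34
Quarter 3: $1,908.34 +$98.39 interest = $2,006.73; pay $731.15 → $1,275.58
Quarter 4: $1,275.58 +$98.39 interest = $1,373.97; pay $731.15 → $642.82
Quarter 5: $642.82 +$98.39 interest = $741.21; pay $731.15 → $10.06
Quarter 6: $10.06 +$98.39 interest = $108.45; pay $108.45 → $0.00
Balance reaches $0.00 in quarter 6.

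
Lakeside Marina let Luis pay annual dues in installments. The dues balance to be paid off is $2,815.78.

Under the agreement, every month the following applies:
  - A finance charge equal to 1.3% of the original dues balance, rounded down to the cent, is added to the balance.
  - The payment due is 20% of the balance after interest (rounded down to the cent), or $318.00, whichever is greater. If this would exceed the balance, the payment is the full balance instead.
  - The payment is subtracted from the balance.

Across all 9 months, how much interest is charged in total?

Month 1: $2,815.78 +$36.60 interest = $2,852.38; pay $570.47 → $2,281.91
Month 2: $2,281.91 +$36.60 interest = $2,318.51; pay $463.70 → $1,854.81
Month 3: $1,854.81 +$36.60 interest = $1,891.41; pay $378.28 → $1,513.13
Month 4: $1,513.13 +$36.60 interest = $1,549.73; pay $318.00 → $1,231.73
Month 5: $1,231.73 +$36.60 interest = $1,268.33; pay $318.00 → $950.33
Month 6: $950.33 +$36.60 interest = $986.93; pay $318.00 → $668.93
Month 7: $668.93 +$36.60 interest = $705.53; pay $318.00 → $387.53
Month 8: $387.53 +$36.60 interest = $424.13; pay $318.00 → $106.13
Month 9: $106.13 +$36.60 interest = $142.73; pay $142.73 → $0.00
Total interest: $36.60 + $36.60 + $36.60 + $36.60 + $36.60 + $36.60 + $36.60 + $36.60 + $36.60 = $329.40

$329.40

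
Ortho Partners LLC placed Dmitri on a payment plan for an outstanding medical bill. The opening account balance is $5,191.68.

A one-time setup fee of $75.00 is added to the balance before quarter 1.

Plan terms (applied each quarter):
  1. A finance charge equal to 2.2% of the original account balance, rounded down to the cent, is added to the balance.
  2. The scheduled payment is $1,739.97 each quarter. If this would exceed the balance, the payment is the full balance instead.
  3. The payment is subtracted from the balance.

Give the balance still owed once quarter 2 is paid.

# | Opening | Interest | Payment | End bal
1 | $5,266.68 | $114.21 | $1,739.97 | $3,640.92
2 | $3,640.92 | $114.21 | $1,739.97 | $2,015.16

$2,015.16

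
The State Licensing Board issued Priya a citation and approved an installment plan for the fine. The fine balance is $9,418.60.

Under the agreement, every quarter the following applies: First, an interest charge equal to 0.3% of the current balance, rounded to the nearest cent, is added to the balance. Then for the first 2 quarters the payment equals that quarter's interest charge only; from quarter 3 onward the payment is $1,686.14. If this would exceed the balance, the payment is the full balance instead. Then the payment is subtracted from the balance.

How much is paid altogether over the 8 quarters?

$9,569.75

Quarter 1: opening $9,418.60; interest $28.26 → $9,446.86; payment $28.26; balance $9,418.60
Quarter 2: opening $9,418.60; interest $28.26 → $9,446.86; payment $28.26; balance $9,418.60
Quarter 3: opening $9,418.60; interest $28.26 → $9,446.86; payment $1,686.14; balance $7,760.72
Quarter 4: opening $7,760.72; interest $23.28 → $7,784.00; payment $1,686.14; balance $6,097.86
Quarter 5: opening $6,097.86; interest $18.29 → $6,116.15; payment $1,686.14; balance $4,430.01
Quarter 6: opening $4,430.01; interest $13.29 → $4,443.30; payment $1,686.14; balance $2,757.16
Quarter 7: opening $2,757.16; interest $8.27 → $2,765.43; payment $1,686.14; balance $1,079.29
Quarter 8: opening $1,079.29; interest $3.24 → $1,082.53; payment $1,082.53; balance $0.00
Total paid: $9,569.75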